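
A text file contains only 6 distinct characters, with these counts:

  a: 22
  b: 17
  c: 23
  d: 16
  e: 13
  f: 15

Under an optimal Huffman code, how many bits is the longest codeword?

3

Merge the two lowest-weight nodes at each step:
merge e(13) and f(15): 28
merge d(16) and b(17): 33
merge a(22) and c(23): 45
merge 28 and 33: 61
merge 45 and 61: 106
The rarest symbols sit at the bottom; the longest codeword is 3 bits.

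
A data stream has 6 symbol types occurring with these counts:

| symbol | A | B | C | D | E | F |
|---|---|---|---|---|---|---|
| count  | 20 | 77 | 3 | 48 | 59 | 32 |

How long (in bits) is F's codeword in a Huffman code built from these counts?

3

Build the tree from the bottom:
combine C(3), A(20) → 23
combine 23, F(32) → 55
combine D(48), 55 → 103
combine E(59), B(77) → 136
combine 103, 136 → 239
F sits 3 levels below the root, so its codeword is 3 bits.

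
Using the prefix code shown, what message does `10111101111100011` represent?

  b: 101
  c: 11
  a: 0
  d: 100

bcbccaaac

Read left to right; each codeword is recognised as soon as it completes (prefix code):
  101→b | 11→c | 101→b | 11→c | 11→c | 0→a | 0→a | 0→a | 11→c
Decoded message: bcbccaaac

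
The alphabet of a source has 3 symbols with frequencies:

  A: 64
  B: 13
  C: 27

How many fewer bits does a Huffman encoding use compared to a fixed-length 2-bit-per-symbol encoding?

Fixed-length: 2 bits × 104 symbols = 208 bits.
Huffman merges:
merge B(13) and C(27): 40
merge 40 and A(64): 104
Huffman total = 40 + 104 = 144 bits.
Saving = 208 − 144 = 64 bits.

64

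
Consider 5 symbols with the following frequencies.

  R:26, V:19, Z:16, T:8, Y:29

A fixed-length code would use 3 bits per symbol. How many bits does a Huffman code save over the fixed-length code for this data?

74

Fixed-length: 3 bits × 98 symbols = 294 bits.
Huffman merges:
merge T(8) and Z(16): 24
merge V(19) and 24: 43
merge R(26) and Y(29): 55
merge 43 and 55: 98
Huffman total = 24 + 43 + 55 + 98 = 220 bits.
Saving = 294 − 220 = 74 bits.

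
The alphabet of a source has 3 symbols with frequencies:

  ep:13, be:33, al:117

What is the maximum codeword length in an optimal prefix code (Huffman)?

2

Merge the two lowest-weight nodes at each step:
ep(13) + be(33) → 46
46 + al(117) → 163
The rarest symbols sit at the bottom; the longest codeword is 2 bits.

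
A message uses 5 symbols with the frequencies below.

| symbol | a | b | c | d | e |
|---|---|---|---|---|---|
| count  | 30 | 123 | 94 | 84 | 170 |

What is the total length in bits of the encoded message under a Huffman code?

1116

Greedily combine the two least-frequent nodes:
a(30) + d(84) → 114
c(94) + 114 → 208
b(123) + e(170) → 293
208 + 293 → 501
Each symbol's bit-cost is frequency × depth; summing gives 1116 bits (equivalently 114 + 208 + 293 + 501).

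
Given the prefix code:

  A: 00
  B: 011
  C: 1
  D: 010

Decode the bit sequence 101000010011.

CDADB

Read left to right; each codeword is recognised as soon as it completes (prefix code):
  1→C | 010→D | 00→A | 010→D | 011→B
Decoded message: CDADB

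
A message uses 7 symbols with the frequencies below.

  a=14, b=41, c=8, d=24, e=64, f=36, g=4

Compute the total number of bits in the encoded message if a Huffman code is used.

Greedily combine the two least-frequent nodes:
combine g(4), c(8) → 12
combine 12, a(14) → 26
combine d(24), 26 → 50
combine f(36), b(41) → 77
combine 50, e(64) → 114
combine 77, 114 → 191
Total encoded bits = sum of merged weights = 12 + 26 + 50 + 77 + 114 + 191 = 470.

470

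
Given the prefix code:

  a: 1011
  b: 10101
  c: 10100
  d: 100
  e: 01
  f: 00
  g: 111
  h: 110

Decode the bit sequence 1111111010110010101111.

Read left to right; each codeword is recognised as soon as it completes (prefix code):
  111→g | 111→g | 10101→b | 100→d | 10101→b | 111→g
Decoded message: ggbdbg

ggbdbg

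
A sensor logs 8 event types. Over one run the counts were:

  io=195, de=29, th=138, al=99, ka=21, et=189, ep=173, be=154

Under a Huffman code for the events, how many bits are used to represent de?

5

Build the tree from the bottom:
combine ka(21), de(29) → 50
combine 50, al(99) → 149
combine th(138), 149 → 287
combine be(154), ep(173) → 327
combine et(189), io(195) → 384
combine 287, 327 → 614
combine 384, 614 → 998
The subtree containing de is merged 5 times, so code length = 5.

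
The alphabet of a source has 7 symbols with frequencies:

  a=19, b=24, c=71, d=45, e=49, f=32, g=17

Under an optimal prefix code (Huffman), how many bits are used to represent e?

Huffman merges, smallest pair first:
combine g(17), a(19) → 36
combine b(24), f(32) → 56
combine 36, d(45) → 81
combine e(49), 56 → 105
combine c(71), 81 → 152
combine 105, 152 → 257
The subtree containing e is merged 2 times, so code length = 2.

2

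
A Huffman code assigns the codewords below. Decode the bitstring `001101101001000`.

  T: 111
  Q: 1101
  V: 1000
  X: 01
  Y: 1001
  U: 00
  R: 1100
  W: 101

Read left to right; each codeword is recognised as soon as it completes (prefix code):
  00→U | 1101→Q | 101→W | 00→U | 1000→V
Decoded message: UQWUV

UQWUV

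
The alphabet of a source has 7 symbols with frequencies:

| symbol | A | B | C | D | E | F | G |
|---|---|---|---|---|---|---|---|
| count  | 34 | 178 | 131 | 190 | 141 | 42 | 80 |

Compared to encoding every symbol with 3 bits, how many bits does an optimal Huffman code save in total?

Fixed-length: 3 bits × 796 symbols = 2388 bits.
Huffman merges:
combine A(34), F(42) → 76
combine 76, G(80) → 156
combine C(131), E(141) → 272
combine 156, B(178) → 334
combine D(190), 272 → 462
combine 334, 462 → 796
Huffman total = 76 + 156 + 272 + 334 + 462 + 796 = 2096 bits.
Saving = 2388 − 2096 = 292 bits.

292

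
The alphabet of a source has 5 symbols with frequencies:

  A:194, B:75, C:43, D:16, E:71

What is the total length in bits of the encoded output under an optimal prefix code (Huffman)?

Build the Huffman tree bottom-up:
D(16) + C(43) → 59
59 + E(71) → 130
B(75) + 130 → 205
A(194) + 205 → 399
Each symbol's bit-cost is frequency × depth; summing gives 793 bits (equivalently 59 + 130 + 205 + 399).

793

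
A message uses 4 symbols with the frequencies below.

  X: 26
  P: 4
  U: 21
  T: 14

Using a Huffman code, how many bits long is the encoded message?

122

Greedily combine the two least-frequent nodes:
combine P(4), T(14) → 18
combine 18, U(21) → 39
combine X(26), 39 → 65
Total encoded bits = sum of merged weights = 18 + 39 + 65 = 122.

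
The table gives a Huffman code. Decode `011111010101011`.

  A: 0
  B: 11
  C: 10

ABBCCCCB

Read left to right; each codeword is recognised as soon as it completes (prefix code):
  0→A | 11→B | 11→B | 10→C | 10→C | 10→C | 10→C | 11→B
Decoded message: ABBCCCCB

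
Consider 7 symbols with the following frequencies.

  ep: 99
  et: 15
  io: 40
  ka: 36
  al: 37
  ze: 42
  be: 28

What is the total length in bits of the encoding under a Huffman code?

792

Build the Huffman tree bottom-up:
merge et(15) and be(28): 43
merge ka(36) and al(37): 73
merge io(40) and ze(42): 82
merge 43 and 73: 116
merge 82 and ep(99): 181
merge 116 and 181: 297
The encoded length is the sum of every internal node's weight: 43 + 73 + 82 + 116 + 181 + 297 = 792 bits.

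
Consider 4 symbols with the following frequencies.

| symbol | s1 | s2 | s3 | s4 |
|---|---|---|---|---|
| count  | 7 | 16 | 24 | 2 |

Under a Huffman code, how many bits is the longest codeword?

3

Merge the two lowest-weight nodes at each step:
combine s4(2), s1(7) → 9
combine 9, s2(16) → 25
combine s3(24), 25 → 49
The rarest symbols sit at the bottom; the longest codeword is 3 bits.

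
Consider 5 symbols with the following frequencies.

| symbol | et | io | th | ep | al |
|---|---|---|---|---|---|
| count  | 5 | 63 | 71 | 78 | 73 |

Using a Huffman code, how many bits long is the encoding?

648

Build the Huffman tree bottom-up:
merge et(5) and io(63): 68
merge 68 and th(71): 139
merge al(73) and ep(78): 151
merge 139 and 151: 290
The encoded length is the sum of every internal node's weight: 68 + 139 + 151 + 290 = 648 bits.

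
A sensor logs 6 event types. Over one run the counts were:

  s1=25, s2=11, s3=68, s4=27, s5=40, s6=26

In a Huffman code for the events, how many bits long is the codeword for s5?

2

Huffman merges, smallest pair first:
s2(11) + s1(25) → 36
s6(26) + s4(27) → 53
36 + s5(40) → 76
53 + s3(68) → 121
76 + 121 → 197
The subtree containing s5 is merged 2 times, so code length = 2.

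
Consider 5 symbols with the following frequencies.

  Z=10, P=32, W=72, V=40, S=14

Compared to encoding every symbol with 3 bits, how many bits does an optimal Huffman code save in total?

160

Fixed-length: 3 bits × 168 symbols = 504 bits.
Huffman merges:
combine Z(10), S(14) → 24
combine 24, P(32) → 56
combine V(40), 56 → 96
combine W(72), 96 → 168
Huffman total = 24 + 56 + 96 + 168 = 344 bits.
Saving = 504 − 344 = 160 bits.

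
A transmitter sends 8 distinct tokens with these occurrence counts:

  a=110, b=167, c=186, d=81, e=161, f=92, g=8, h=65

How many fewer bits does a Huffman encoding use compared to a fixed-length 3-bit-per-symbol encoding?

126

Fixed-length: 3 bits × 870 symbols = 2610 bits.
Huffman merges:
merge g(8) and h(65): 73
merge 73 and d(81): 154
merge f(92) and a(110): 202
merge 154 and e(161): 315
merge b(167) and c(186): 353
merge 202 and 315: 517
merge 353 and 517: 870
Huffman total = 73 + 154 + 202 + 315 + 353 + 517 + 870 = 2484 bits.
Saving = 2610 − 2484 = 126 bits.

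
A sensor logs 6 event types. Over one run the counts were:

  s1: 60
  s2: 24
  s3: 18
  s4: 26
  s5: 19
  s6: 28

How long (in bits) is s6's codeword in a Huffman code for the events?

2

Build the tree from the bottom:
merge s3(18) and s5(19): 37
merge s2(24) and s4(26): 50
merge s6(28) and 37: 65
merge 50 and s1(60): 110
merge 65 and 110: 175
s6 sits 2 levels below the root, so its codeword is 2 bits.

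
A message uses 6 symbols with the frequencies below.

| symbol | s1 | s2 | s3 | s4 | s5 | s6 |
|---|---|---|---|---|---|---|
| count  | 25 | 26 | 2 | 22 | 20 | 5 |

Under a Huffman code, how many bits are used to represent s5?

3

Huffman merges, smallest pair first:
merge s3(2) and s6(5): 7
merge 7 and s5(20): 27
merge s4(22) and s1(25): 47
merge s2(26) and 27: 53
merge 47 and 53: 100
s5's leaf is at depth 3, giving a 3-bit codeword.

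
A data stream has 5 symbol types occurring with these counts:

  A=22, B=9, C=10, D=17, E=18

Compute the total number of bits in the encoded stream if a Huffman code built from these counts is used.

Greedily combine the two least-frequent nodes:
combine B(9), C(10) → 19
combine D(17), E(18) → 35
combine 19, A(22) → 41
combine 35, 41 → 76
Total encoded bits = sum of merged weights = 19 + 35 + 41 + 76 = 171.

171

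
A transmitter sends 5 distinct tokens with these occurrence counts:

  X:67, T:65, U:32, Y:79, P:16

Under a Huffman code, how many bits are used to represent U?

Repeatedly merge the two smallest:
combine P(16), U(32) → 48
combine 48, T(65) → 113
combine X(67), Y(79) → 146
combine 113, 146 → 259
U sits 3 levels below the root, so its codeword is 3 bits.

3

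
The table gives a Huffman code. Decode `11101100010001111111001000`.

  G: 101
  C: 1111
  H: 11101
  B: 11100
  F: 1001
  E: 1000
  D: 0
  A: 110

HEECBE

Read left to right; each codeword is recognised as soon as it completes (prefix code):
  11101→H | 1000→E | 1000→E | 1111→C | 11100→B | 1000→E
Decoded message: HEECBE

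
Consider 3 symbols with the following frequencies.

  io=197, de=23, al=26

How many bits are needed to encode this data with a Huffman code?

295

Greedily combine the two least-frequent nodes:
combine de(23), al(26) → 49
combine 49, io(197) → 246
Total encoded bits = sum of merged weights = 49 + 246 = 295.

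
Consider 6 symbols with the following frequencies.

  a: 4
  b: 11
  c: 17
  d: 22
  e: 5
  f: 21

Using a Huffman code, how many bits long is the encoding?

Greedily combine the two least-frequent nodes:
combine a(4), e(5) → 9
combine 9, b(11) → 20
combine c(17), 20 → 37
combine f(21), d(22) → 43
combine 37, 43 → 80
Total encoded bits = sum of merged weights = 9 + 20 + 37 + 43 + 80 = 189.

189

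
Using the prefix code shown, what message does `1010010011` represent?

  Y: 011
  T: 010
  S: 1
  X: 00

Read left to right; each codeword is recognised as soon as it completes (prefix code):
  1→S | 010→T | 010→T | 011→Y
Decoded message: STTY

STTY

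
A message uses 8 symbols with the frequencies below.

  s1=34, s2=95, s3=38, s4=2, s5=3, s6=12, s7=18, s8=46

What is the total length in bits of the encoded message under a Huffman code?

611

Merge the two smallest weights repeatedly:
merge s4(2) and s5(3): 5
merge 5 and s6(12): 17
merge 17 and s7(18): 35
merge s1(34) and 35: 69
merge s3(38) and s8(46): 84
merge 69 and 84: 153
merge s2(95) and 153: 248
The encoded length is the sum of every internal node's weight: 5 + 17 + 35 + 69 + 84 + 153 + 248 = 611 bits.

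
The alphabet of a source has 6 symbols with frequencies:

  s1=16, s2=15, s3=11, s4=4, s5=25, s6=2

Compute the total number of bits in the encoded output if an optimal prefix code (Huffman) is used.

Merge the two smallest weights repeatedly:
s6(2) + s4(4) → 6
6 + s3(11) → 17
s2(15) + s1(16) → 31
17 + s5(25) → 42
31 + 42 → 73
The encoded length is the sum of every internal node's weight: 6 + 17 + 31 + 42 + 73 = 169 bits.

169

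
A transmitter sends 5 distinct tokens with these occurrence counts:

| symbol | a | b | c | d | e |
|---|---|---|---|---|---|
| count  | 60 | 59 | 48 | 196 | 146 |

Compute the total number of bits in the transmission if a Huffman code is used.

Greedily combine the two least-frequent nodes:
c(48) + b(59) → 107
a(60) + 107 → 167
e(146) + 167 → 313
d(196) + 313 → 509
The encoded length is the sum of every internal node's weight: 107 + 167 + 313 + 509 = 1096 bits.

1096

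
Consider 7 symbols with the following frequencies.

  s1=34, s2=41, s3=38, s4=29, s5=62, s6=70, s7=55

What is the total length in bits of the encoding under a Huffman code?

Greedily combine the two least-frequent nodes:
merge s4(29) and s1(34): 63
merge s3(38) and s2(41): 79
merge s7(55) and s5(62): 117
merge 63 and s6(70): 133
merge 79 and 117: 196
merge 133 and 196: 329
Each symbol's bit-cost is frequency × depth; summing gives 917 bits (equivalently 63 + 79 + 117 + 133 + 196 + 329).

917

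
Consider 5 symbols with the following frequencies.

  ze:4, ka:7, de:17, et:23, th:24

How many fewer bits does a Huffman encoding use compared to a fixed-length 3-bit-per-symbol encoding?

Fixed-length: 3 bits × 75 symbols = 225 bits.
Huffman merges:
combine ze(4), ka(7) → 11
combine 11, de(17) → 28
combine et(23), th(24) → 47
combine 28, 47 → 75
Huffman total = 11 + 28 + 47 + 75 = 161 bits.
Saving = 225 − 161 = 64 bits.

64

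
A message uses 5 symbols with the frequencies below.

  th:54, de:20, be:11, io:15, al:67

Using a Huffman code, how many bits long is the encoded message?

339

Greedily combine the two least-frequent nodes:
be(11) + io(15) → 26
de(20) + 26 → 46
46 + th(54) → 100
al(67) + 100 → 167
Each symbol's bit-cost is frequency × depth; summing gives 339 bits (equivalently 26 + 46 + 100 + 167).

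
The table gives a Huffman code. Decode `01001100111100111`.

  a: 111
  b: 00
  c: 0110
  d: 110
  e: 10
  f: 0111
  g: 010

Read left to right; each codeword is recognised as soon as it completes (prefix code):
  010→g | 0110→c | 0111→f | 10→e | 0111→f
Decoded message: gcfef

gcfef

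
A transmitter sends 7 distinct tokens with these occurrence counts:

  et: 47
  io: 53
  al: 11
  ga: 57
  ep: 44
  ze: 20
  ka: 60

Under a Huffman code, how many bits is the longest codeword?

4

Merge the two lowest-weight nodes at each step:
combine al(11), ze(20) → 31
combine 31, ep(44) → 75
combine et(47), io(53) → 100
combine ga(57), ka(60) → 117
combine 75, 100 → 175
combine 117, 175 → 292
The first pair merged (al, ze) ends up deepest, at depth 4.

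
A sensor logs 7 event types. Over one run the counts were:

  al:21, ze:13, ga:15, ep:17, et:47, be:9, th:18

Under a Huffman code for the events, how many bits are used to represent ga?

3

Build the tree from the bottom:
be(9) + ze(13) → 22
ga(15) + ep(17) → 32
th(18) + al(21) → 39
22 + 32 → 54
39 + et(47) → 86
54 + 86 → 140
ga sits 3 levels below the root, so its codeword is 3 bits.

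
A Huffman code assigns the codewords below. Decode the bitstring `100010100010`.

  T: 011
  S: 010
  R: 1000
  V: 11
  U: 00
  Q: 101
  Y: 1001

RQUS

Read left to right; each codeword is recognised as soon as it completes (prefix code):
  1000→R | 101→Q | 00→U | 010→S
Decoded message: RQUS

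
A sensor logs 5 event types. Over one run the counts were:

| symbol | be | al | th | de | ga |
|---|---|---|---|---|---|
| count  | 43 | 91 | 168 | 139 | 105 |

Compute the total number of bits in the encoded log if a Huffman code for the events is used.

Merge the two smallest weights repeatedly:
merge be(43) and al(91): 134
merge ga(105) and 134: 239
merge de(139) and th(168): 307
merge 239 and 307: 546
Total encoded bits = sum of merged weights = 134 + 239 + 307 + 546 = 1226.

1226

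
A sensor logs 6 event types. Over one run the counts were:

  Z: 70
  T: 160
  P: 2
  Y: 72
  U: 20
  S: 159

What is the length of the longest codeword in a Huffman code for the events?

Merge the two lowest-weight nodes at each step:
merge P(2) and U(20): 22
merge 22 and Z(70): 92
merge Y(72) and 92: 164
merge S(159) and T(160): 319
merge 164 and 319: 483
Maximum depth reached is 4.

4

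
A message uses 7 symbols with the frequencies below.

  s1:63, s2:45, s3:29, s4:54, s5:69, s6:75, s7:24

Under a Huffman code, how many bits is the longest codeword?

4

Merge the two lowest-weight nodes at each step:
s7(24) + s3(29) → 53
s2(45) + 53 → 98
s4(54) + s1(63) → 117
s5(69) + s6(75) → 144
98 + 117 → 215
144 + 215 → 359
Maximum depth reached is 4.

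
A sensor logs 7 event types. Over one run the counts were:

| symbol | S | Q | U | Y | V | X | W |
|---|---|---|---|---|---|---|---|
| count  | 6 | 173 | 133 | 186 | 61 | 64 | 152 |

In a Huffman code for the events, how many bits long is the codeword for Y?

2

Repeatedly merge the two smallest:
combine S(6), V(61) → 67
combine X(64), 67 → 131
combine 131, U(133) → 264
combine W(152), Q(173) → 325
combine Y(186), 264 → 450
combine 325, 450 → 775
Y sits 2 levels below the root, so its codeword is 2 bits.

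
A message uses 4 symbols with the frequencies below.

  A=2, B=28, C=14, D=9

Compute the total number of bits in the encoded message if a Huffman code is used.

89

Merge the two smallest weights repeatedly:
combine A(2), D(9) → 11
combine 11, C(14) → 25
combine 25, B(28) → 53
The encoded length is the sum of every internal node's weight: 11 + 25 + 53 = 89 bits.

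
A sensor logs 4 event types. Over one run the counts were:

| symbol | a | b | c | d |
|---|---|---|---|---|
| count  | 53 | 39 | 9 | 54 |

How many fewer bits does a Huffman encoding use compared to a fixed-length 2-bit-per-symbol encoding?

Fixed-length: 2 bits × 155 symbols = 310 bits.
Huffman merges:
c(9) + b(39) → 48
48 + a(53) → 101
d(54) + 101 → 155
Huffman total = 48 + 101 + 155 = 304 bits.
Saving = 310 − 304 = 6 bits.

6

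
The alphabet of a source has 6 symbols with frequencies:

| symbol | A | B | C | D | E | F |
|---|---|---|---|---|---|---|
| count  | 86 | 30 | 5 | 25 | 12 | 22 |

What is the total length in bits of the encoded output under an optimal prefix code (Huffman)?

Greedily combine the two least-frequent nodes:
C(5) + E(12) → 17
17 + F(22) → 39
D(25) + B(30) → 55
39 + 55 → 94
A(86) + 94 → 180
Each symbol's bit-cost is frequency × depth; summing gives 385 bits (equivalently 17 + 39 + 55 + 94 + 180).

385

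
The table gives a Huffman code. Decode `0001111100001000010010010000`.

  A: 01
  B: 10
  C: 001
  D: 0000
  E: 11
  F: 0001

FEEDBFCCD

Read left to right; each codeword is recognised as soon as it completes (prefix code):
  0001→F | 11→E | 11→E | 0000→D | 10→B | 0001→F | 001→C | 001→C | 0000→D
Decoded message: FEEDBFCCD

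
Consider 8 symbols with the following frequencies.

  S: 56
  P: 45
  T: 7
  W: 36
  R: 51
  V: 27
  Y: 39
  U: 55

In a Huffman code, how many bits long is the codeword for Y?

3

Huffman merges, smallest pair first:
T(7) + V(27) → 34
34 + W(36) → 70
Y(39) + P(45) → 84
R(51) + U(55) → 106
S(56) + 70 → 126
84 + 106 → 190
126 + 190 → 316
Y's leaf is at depth 3, giving a 3-bit codeword.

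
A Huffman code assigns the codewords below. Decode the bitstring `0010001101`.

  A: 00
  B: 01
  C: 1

ACABCB

Read left to right; each codeword is recognised as soon as it completes (prefix code):
  00→A | 1→C | 00→A | 01→B | 1→C | 01→B
Decoded message: ACABCB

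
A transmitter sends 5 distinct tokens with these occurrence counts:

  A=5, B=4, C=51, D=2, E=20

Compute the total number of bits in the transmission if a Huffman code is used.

Merge the two smallest weights repeatedly:
combine D(2), B(4) → 6
combine A(5), 6 → 11
combine 11, E(20) → 31
combine 31, C(51) → 82
The encoded length is the sum of every internal node's weight: 6 + 11 + 31 + 82 = 130 bits.

130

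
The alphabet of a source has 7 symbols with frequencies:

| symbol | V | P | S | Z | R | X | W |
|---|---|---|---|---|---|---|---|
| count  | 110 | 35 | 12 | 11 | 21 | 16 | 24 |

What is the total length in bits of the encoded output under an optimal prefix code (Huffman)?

Greedily combine the two least-frequent nodes:
Z(11) + S(12) → 23
X(16) + R(21) → 37
23 + W(24) → 47
P(35) + 37 → 72
47 + 72 → 119
V(110) + 119 → 229
Total encoded bits = sum of merged weights = 23 + 37 + 47 + 72 + 119 + 229 = 527.

527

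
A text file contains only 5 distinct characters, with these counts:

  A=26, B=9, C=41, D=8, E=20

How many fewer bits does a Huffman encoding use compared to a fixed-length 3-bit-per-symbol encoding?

91

Fixed-length: 3 bits × 104 symbols = 312 bits.
Huffman merges:
merge D(8) and B(9): 17
merge 17 and E(20): 37
merge A(26) and 37: 63
merge C(41) and 63: 104
Huffman total = 17 + 37 + 63 + 104 = 221 bits.
Saving = 312 − 221 = 91 bits.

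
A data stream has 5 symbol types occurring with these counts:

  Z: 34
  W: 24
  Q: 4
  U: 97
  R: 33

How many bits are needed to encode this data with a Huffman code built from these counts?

Build the Huffman tree bottom-up:
merge Q(4) and W(24): 28
merge 28 and R(33): 61
merge Z(34) and 61: 95
merge 95 and U(97): 192
Each symbol's bit-cost is frequency × depth; summing gives 376 bits (equivalently 28 + 61 + 95 + 192).

376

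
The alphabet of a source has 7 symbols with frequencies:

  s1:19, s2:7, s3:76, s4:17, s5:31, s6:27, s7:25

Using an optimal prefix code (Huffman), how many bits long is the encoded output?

Greedily combine the two least-frequent nodes:
s2(7) + s4(17) → 24
s1(19) + 24 → 43
s7(25) + s6(27) → 52
s5(31) + 43 → 74
52 + 74 → 126
s3(76) + 126 → 202
Each symbol's bit-cost is frequency × depth; summing gives 521 bits (equivalently 24 + 43 + 52 + 74 + 126 + 202).

521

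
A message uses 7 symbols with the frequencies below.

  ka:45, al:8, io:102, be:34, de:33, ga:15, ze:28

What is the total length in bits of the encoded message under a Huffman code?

Greedily combine the two least-frequent nodes:
combine al(8), ga(15) → 23
combine 23, ze(28) → 51
combine de(33), be(34) → 67
combine ka(45), 51 → 96
combine 67, 96 → 163
combine io(102), 163 → 265
Each symbol's bit-cost is frequency × depth; summing gives 665 bits (equivalently 23 + 51 + 67 + 96 + 163 + 265).

665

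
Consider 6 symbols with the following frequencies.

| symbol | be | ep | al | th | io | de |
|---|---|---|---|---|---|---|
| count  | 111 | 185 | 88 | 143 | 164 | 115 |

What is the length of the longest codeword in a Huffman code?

3

Merge the two lowest-weight nodes at each step:
al(88) + be(111) → 199
de(115) + th(143) → 258
io(164) + ep(185) → 349
199 + 258 → 457
349 + 457 → 806
The rarest symbols sit at the bottom; the longest codeword is 3 bits.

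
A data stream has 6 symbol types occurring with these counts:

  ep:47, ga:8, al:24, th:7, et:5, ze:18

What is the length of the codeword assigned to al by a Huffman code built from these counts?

2

Repeatedly merge the two smallest:
merge et(5) and th(7): 12
merge ga(8) and 12: 20
merge ze(18) and 20: 38
merge al(24) and 38: 62
merge ep(47) and 62: 109
al sits 2 levels below the root, so its codeword is 2 bits.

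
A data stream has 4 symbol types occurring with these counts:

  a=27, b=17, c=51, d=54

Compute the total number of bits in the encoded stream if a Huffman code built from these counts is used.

Build the Huffman tree bottom-up:
merge b(17) and a(27): 44
merge 44 and c(51): 95
merge d(54) and 95: 149
Each symbol's bit-cost is frequency × depth; summing gives 288 bits (equivalently 44 + 95 + 149).

288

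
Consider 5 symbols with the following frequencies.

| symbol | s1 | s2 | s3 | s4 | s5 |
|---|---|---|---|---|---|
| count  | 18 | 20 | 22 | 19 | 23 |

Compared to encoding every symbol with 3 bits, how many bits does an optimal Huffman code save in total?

65

Fixed-length: 3 bits × 102 symbols = 306 bits.
Huffman merges:
combine s1(18), s4(19) → 37
combine s2(20), s3(22) → 42
combine s5(23), 37 → 60
combine 42, 60 → 102
Huffman total = 37 + 42 + 60 + 102 = 241 bits.
Saving = 306 − 241 = 65 bits.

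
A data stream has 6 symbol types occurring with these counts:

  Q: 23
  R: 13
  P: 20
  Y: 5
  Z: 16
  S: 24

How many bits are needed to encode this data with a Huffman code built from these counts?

254

Merge the two smallest weights repeatedly:
merge Y(5) and R(13): 18
merge Z(16) and 18: 34
merge P(20) and Q(23): 43
merge S(24) and 34: 58
merge 43 and 58: 101
Total encoded bits = sum of merged weights = 18 + 34 + 43 + 58 + 101 = 254.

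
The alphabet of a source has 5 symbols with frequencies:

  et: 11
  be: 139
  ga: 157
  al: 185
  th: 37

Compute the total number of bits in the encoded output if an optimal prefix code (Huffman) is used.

Build the Huffman tree bottom-up:
merge et(11) and th(37): 48
merge 48 and be(139): 187
merge ga(157) and al(185): 342
merge 187 and 342: 529
The encoded length is the sum of every internal node's weight: 48 + 187 + 342 + 529 = 1106 bits.

1106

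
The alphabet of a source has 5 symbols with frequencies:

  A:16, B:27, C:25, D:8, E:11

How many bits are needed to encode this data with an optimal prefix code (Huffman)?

Merge the two smallest weights repeatedly:
merge D(8) and E(11): 19
merge A(16) and 19: 35
merge C(25) and B(27): 52
merge 35 and 52: 87
Total encoded bits = sum of merged weights = 19 + 35 + 52 + 87 = 193.

193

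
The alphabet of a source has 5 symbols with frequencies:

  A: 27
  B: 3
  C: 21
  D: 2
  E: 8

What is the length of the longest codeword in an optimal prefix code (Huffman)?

4

Merge the two lowest-weight nodes at each step:
D(2) + B(3) → 5
5 + E(8) → 13
13 + C(21) → 34
A(27) + 34 → 61
The rarest symbols sit at the bottom; the longest codeword is 4 bits.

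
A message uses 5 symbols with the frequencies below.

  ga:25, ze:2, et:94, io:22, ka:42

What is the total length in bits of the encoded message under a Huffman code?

349

Greedily combine the two least-frequent nodes:
combine ze(2), io(22) → 24
combine 24, ga(25) → 49
combine ka(42), 49 → 91
combine 91, et(94) → 185
Total encoded bits = sum of merged weights = 24 + 49 + 91 + 185 = 349.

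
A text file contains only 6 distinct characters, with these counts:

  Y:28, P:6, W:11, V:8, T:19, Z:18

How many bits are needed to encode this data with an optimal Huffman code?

Greedily combine the two least-frequent nodes:
combine P(6), V(8) → 14
combine W(11), 14 → 25
combine Z(18), T(19) → 37
combine 25, Y(28) → 53
combine 37, 53 → 90
Each symbol's bit-cost is frequency × depth; summing gives 219 bits (equivalently 14 + 25 + 37 + 53 + 90).

219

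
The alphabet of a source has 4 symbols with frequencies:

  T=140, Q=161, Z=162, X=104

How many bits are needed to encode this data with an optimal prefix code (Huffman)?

1134

Merge the two smallest weights repeatedly:
combine X(104), T(140) → 244
combine Q(161), Z(162) → 323
combine 244, 323 → 567
Total encoded bits = sum of merged weights = 244 + 323 + 567 = 1134.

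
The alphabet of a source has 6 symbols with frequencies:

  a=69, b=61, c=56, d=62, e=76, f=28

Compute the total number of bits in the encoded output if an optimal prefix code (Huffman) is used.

911

Merge the two smallest weights repeatedly:
f(28) + c(56) → 84
b(61) + d(62) → 123
a(69) + e(76) → 145
84 + 123 → 207
145 + 207 → 352
Total encoded bits = sum of merged weights = 84 + 123 + 145 + 207 + 352 = 911.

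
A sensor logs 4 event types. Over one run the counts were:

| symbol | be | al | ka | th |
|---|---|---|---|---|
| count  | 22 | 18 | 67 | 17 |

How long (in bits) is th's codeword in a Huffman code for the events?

3

Repeatedly merge the two smallest:
th(17) + al(18) → 35
be(22) + 35 → 57
57 + ka(67) → 124
th's leaf is at depth 3, giving a 3-bit codeword.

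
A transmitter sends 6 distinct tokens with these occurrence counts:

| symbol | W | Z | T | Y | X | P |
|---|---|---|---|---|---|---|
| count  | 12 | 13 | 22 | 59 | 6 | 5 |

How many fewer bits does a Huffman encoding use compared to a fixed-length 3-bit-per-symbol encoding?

Fixed-length: 3 bits × 117 symbols = 351 bits.
Huffman merges:
P(5) + X(6) → 11
11 + W(12) → 23
Z(13) + T(22) → 35
23 + 35 → 58
58 + Y(59) → 117
Huffman total = 11 + 23 + 35 + 58 + 117 = 244 bits.
Saving = 351 − 244 = 107 bits.

107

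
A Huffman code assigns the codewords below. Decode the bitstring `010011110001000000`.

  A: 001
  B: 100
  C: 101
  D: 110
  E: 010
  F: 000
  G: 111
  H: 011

Read left to right; each codeword is recognised as soon as it completes (prefix code):
  010→E | 011→H | 110→D | 001→A | 000→F | 000→F
Decoded message: EHDAFF

EHDAFF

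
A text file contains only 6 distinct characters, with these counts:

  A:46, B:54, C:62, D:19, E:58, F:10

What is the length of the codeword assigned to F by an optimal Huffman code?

Build the tree from the bottom:
F(10) + D(19) → 29
29 + A(46) → 75
B(54) + E(58) → 112
C(62) + 75 → 137
112 + 137 → 249
F sits 4 levels below the root, so its codeword is 4 bits.

4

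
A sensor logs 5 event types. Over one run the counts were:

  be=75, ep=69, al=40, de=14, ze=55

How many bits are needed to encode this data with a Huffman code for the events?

Build the Huffman tree bottom-up:
merge de(14) and al(40): 54
merge 54 and ze(55): 109
merge ep(69) and be(75): 144
merge 109 and 144: 253
Each symbol's bit-cost is frequency × depth; summing gives 560 bits (equivalently 54 + 109 + 144 + 253).

560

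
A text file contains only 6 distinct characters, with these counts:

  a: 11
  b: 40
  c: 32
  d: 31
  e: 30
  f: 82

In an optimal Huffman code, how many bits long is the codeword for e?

Build the tree from the bottom:
combine a(11), e(30) → 41
combine d(31), c(32) → 63
combine b(40), 41 → 81
combine 63, 81 → 144
combine f(82), 144 → 226
e's leaf is at depth 4, giving a 4-bit codeword.

4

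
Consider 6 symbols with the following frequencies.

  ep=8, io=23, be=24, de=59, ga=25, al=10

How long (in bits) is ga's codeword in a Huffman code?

Repeatedly merge the two smallest:
ep(8) + al(10) → 18
18 + io(23) → 41
be(24) + ga(25) → 49
41 + 49 → 90
de(59) + 90 → 149
The subtree containing ga is merged 3 times, so code length = 3.

3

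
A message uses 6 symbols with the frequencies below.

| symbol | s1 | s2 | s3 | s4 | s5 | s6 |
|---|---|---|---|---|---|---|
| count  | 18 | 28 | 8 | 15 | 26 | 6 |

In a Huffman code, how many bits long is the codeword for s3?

4

Build the tree from the bottom:
s6(6) + s3(8) → 14
14 + s4(15) → 29
s1(18) + s5(26) → 44
s2(28) + 29 → 57
44 + 57 → 101
s3's leaf is at depth 4, giving a 4-bit codeword.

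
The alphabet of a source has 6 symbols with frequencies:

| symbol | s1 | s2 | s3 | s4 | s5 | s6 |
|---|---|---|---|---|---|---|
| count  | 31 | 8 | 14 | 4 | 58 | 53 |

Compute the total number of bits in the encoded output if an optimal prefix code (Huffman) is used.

373

Merge the two smallest weights repeatedly:
combine s4(4), s2(8) → 12
combine 12, s3(14) → 26
combine 26, s1(31) → 57
combine s6(53), 57 → 110
combine s5(58), 110 → 168
Total encoded bits = sum of merged weights = 12 + 26 + 57 + 110 + 168 = 373.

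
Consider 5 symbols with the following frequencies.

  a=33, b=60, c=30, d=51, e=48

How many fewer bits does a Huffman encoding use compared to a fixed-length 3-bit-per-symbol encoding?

Fixed-length: 3 bits × 222 symbols = 666 bits.
Huffman merges:
combine c(30), a(33) → 63
combine e(48), d(51) → 99
combine b(60), 63 → 123
combine 99, 123 → 222
Huffman total = 63 + 99 + 123 + 222 = 507 bits.
Saving = 666 − 507 = 159 bits.

159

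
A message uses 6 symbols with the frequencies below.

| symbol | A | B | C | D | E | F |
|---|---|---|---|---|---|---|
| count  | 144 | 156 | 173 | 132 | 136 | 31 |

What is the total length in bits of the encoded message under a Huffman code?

1987

Merge the two smallest weights repeatedly:
merge F(31) and D(132): 163
merge E(136) and A(144): 280
merge B(156) and 163: 319
merge C(173) and 280: 453
merge 319 and 453: 772
The encoded length is the sum of every internal node's weight: 163 + 280 + 319 + 453 + 772 = 1987 bits.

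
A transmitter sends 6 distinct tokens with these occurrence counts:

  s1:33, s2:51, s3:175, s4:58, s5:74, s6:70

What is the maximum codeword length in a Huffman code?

Merge the two lowest-weight nodes at each step:
s1(33) + s2(51) → 84
s4(58) + s6(70) → 128
s5(74) + 84 → 158
128 + 158 → 286
s3(175) + 286 → 461
Maximum depth reached is 4.

4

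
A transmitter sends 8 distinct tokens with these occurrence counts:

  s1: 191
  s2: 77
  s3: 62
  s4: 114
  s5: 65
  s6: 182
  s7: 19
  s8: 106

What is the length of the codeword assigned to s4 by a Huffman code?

3

Huffman merges, smallest pair first:
combine s7(19), s3(62) → 81
combine s5(65), s2(77) → 142
combine 81, s8(106) → 187
combine s4(114), 142 → 256
combine s6(182), 187 → 369
combine s1(191), 256 → 447
combine 369, 447 → 816
s4's leaf is at depth 3, giving a 3-bit codeword.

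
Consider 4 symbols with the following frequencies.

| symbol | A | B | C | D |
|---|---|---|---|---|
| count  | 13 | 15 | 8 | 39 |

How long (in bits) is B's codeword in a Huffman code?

2

Huffman merges, smallest pair first:
combine C(8), A(13) → 21
combine B(15), 21 → 36
combine 36, D(39) → 75
B sits 2 levels below the root, so its codeword is 2 bits.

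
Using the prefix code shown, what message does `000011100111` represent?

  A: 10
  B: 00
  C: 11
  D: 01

BBCADC

Read left to right; each codeword is recognised as soon as it completes (prefix code):
  00→B | 00→B | 11→C | 10→A | 01→D | 11→C
Decoded message: BBCADC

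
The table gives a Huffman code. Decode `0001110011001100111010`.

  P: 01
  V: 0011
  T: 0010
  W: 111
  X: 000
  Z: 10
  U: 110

XWVVVZZ

Read left to right; each codeword is recognised as soon as it completes (prefix code):
  000→X | 111→W | 0011→V | 0011→V | 0011→V | 10→Z | 10→Z
Decoded message: XWVVVZZ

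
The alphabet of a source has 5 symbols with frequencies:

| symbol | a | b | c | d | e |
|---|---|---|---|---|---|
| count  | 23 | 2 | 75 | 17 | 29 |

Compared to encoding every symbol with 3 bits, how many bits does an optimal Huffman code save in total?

160

Fixed-length: 3 bits × 146 symbols = 438 bits.
Huffman merges:
b(2) + d(17) → 19
19 + a(23) → 42
e(29) + 42 → 71
71 + c(75) → 146
Huffman total = 19 + 42 + 71 + 146 = 278 bits.
Saving = 438 − 278 = 160 bits.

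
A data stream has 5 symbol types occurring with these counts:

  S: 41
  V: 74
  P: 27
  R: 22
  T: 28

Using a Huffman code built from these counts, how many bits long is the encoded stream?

Merge the two smallest weights repeatedly:
R(22) + P(27) → 49
T(28) + S(41) → 69
49 + 69 → 118
V(74) + 118 → 192
Total encoded bits = sum of merged weights = 49 + 69 + 118 + 192 = 428.

428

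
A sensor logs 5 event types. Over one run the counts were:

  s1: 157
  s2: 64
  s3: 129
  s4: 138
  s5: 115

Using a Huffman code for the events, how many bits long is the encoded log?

Greedily combine the two least-frequent nodes:
combine s2(64), s5(115) → 179
combine s3(129), s4(138) → 267
combine s1(157), 179 → 336
combine 267, 336 → 603
Each symbol's bit-cost is frequency × depth; summing gives 1385 bits (equivalently 179 + 267 + 336 + 603).

1385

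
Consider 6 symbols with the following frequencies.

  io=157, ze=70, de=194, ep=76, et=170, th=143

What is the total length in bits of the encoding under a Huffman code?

2055

Greedily combine the two least-frequent nodes:
merge ze(70) and ep(76): 146
merge th(143) and 146: 289
merge io(157) and et(170): 327
merge de(194) and 289: 483
merge 327 and 483: 810
Total encoded bits = sum of merged weights = 146 + 289 + 327 + 483 + 810 = 2055.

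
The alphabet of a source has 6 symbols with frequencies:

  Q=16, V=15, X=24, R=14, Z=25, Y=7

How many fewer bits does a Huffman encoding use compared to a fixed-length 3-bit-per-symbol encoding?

Fixed-length: 3 bits × 101 symbols = 303 bits.
Huffman merges:
Y(7) + R(14) → 21
V(15) + Q(16) → 31
21 + X(24) → 45
Z(25) + 31 → 56
45 + 56 → 101
Huffman total = 21 + 31 + 45 + 56 + 101 = 254 bits.
Saving = 303 − 254 = 49 bits.

49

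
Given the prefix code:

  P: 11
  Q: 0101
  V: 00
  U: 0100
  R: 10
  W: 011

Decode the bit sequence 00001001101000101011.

Read left to right; each codeword is recognised as soon as it completes (prefix code):
  00→V | 00→V | 10→R | 011→W | 0100→U | 0101→Q | 011→W
Decoded message: VVRWUQW

VVRWUQW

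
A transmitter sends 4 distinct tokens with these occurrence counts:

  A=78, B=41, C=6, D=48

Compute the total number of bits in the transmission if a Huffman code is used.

315

Merge the two smallest weights repeatedly:
C(6) + B(41) → 47
47 + D(48) → 95
A(78) + 95 → 173
The encoded length is the sum of every internal node's weight: 47 + 95 + 173 = 315 bits.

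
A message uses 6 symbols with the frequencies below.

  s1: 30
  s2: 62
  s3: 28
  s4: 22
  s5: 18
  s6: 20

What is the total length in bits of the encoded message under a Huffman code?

448

Greedily combine the two least-frequent nodes:
s5(18) + s6(20) → 38
s4(22) + s3(28) → 50
s1(30) + 38 → 68
50 + s2(62) → 112
68 + 112 → 180
Total encoded bits = sum of merged weights = 38 + 50 + 68 + 112 + 180 = 448.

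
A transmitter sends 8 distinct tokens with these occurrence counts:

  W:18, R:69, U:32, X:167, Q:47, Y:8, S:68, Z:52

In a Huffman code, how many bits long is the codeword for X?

2

Huffman merges, smallest pair first:
merge Y(8) and W(18): 26
merge 26 and U(32): 58
merge Q(47) and Z(52): 99
merge 58 and S(68): 126
merge R(69) and 99: 168
merge 126 and X(167): 293
merge 168 and 293: 461
The subtree containing X is merged 2 times, so code length = 2.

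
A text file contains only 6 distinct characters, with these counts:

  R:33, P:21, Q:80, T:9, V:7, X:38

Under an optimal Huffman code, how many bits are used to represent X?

2

Repeatedly merge the two smallest:
merge V(7) and T(9): 16
merge 16 and P(21): 37
merge R(33) and 37: 70
merge X(38) and 70: 108
merge Q(80) and 108: 188
The subtree containing X is merged 2 times, so code length = 2.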